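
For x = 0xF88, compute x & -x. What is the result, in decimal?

8

x = 111110001000 = 3976
-x (two's complement) = …000001111000
AND   = 000000001000 = 8
(x & -x isolates the lowest set bit of x.)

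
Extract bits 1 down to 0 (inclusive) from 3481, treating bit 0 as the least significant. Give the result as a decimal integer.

1

v = 110110011001
Shift right by 0: 110110011001
Mask low 2 bits: 01 = 1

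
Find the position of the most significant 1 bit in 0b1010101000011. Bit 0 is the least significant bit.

0b1010101000011 = 1010101000011
The topmost 1 is at position 12 (since 2^12 = 4096 ≤ 5443 < 8192).

12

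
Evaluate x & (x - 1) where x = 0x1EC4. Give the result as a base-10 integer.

x = 1111011000100 = 7876
x - 1 = 1111011000011
AND   = 1111011000000 = 7872
(x & (x - 1) clears the lowest set bit of x.)

7872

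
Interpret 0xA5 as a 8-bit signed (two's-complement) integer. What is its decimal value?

pattern = 10100101 (MSB is 1 ⇒ negative)
Invert: 01011010, add 1 → 01011011 = 91, so the value is -91.
(Equivalently: 165 - 2^8 = 165 - 256 = -91.)

-91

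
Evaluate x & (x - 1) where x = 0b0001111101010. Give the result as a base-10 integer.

1000

x = 1111101010 = 1002
x - 1 = 1111101001
AND   = 1111101000 = 1000
(x & (x - 1) clears the lowest set bit of x.)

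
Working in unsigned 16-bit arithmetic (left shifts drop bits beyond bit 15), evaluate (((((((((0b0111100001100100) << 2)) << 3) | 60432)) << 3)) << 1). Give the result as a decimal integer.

51456

0b0111100001100100 = 0111100001100100
→ << 2 (mod 2^16) → 1110000110010000 = 57744
→ << 3 (mod 2^16) → 0000110010000000 = 3200
60432 = 1110110000010000
→ | → 1110110010010000 = 60560
→ << 3 (mod 2^16) → 0110010010000000 = 25728
→ << 1 (mod 2^16) → 1100100100000000 = 51456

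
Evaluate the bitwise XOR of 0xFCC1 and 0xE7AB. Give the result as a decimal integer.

0xFCC1 = 1111110011000001
0xE7AB = 1110011110101011
XOR → 0001101101101010 = 7018

7018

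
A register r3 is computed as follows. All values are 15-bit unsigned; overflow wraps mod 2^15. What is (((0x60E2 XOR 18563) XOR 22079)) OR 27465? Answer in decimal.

0x60E2 = 110000011100010
18563 = 100100010000011
→ XOR → 010100001100001 = 10337
22079 = 101011000111111
→ XOR → 111111001011110 = 32350
27465 = 110101101001001
→ OR → 111111101011111 = 32607

32607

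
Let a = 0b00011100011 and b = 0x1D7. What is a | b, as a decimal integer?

a = 011100011
0x1D7 = 111010111
 OR → 111110111 = 503

503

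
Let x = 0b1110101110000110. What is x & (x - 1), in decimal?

60292

x = 1110101110000110 = 60294
x - 1 = 1110101110000101
AND   = 1110101110000100 = 60292
(x & (x - 1) clears the lowest set bit of x.)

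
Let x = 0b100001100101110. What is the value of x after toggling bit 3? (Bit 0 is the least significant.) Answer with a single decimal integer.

x = 100001100101110
bit 3 is currently 1; toggle it via x ^ (1 << 3) = x ^ 8
→ 100001100100110 = 17190

17190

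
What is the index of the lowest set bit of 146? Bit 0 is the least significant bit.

1

146 = 10010010
Trailing zeros: 1, so the lowest set bit is bit 1 (value 2).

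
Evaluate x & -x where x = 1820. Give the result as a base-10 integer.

4

x = 11100011100 = 1820
-x (two's complement) = …00011100100
AND   = 00000000100 = 4
(x & -x isolates the lowest set bit of x.)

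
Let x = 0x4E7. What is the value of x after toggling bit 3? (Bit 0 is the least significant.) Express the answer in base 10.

x = 10011100111
bit 3 is currently 0; toggle it via x ^ (1 << 3) = x ^ 8
→ 10011101111 = 1263

1263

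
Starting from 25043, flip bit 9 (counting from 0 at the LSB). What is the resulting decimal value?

x = 110000111010011
bit 9 is currently 0; toggle it via x ^ (1 << 9) = x ^ 512
→ 110001111010011 = 25555

25555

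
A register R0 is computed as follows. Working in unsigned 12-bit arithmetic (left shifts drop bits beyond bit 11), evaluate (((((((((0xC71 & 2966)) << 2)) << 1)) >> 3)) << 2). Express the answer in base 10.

0xC71 = 110001110001
2966 = 101110010110
→ & → 100000010000 = 2064
→ << 2 (mod 2^12) → 000001000000 = 64
→ << 1 (mod 2^12) → 000010000000 = 128
→ >> 3 → 000000010000 = 16
→ << 2 (mod 2^12) → 000001000000 = 64

64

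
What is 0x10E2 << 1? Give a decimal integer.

8644

0x10E2 = 01000011100010
shift left by 1 → 10000111000100 = 8644
(equivalently, 4322 × 2^1 = 4322 × 2)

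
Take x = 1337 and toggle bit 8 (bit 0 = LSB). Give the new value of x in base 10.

1081

x = 010100111001
bit 8 is currently 1; toggle it via x ^ (1 << 8) = x ^ 256
→ 010000111001 = 1081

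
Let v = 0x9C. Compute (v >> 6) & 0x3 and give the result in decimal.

v = 010011100
Shift right by 6: 010
Mask low 2 bits: 10 = 2

2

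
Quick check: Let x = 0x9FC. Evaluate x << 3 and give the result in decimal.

20448

0x9FC = 000100111111100
shift left by 3 → 100111111100000 = 20448
(equivalently, 2556 × 2^3 = 2556 × 8)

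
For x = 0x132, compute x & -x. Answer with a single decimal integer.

2

x = 100110010 = 306
-x (two's complement) = …011001110
AND   = 000000010 = 2
(x & -x isolates the lowest set bit of x.)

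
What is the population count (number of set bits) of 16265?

16265 = 11111110001001
Count the 1s: 1 + 1 + 1 + 1 + 1 + 1 + 1 + 1 + 1 = 9

9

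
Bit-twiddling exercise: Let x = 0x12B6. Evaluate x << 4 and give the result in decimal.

76640

0x12B6 = 00001001010110110
shift left by 4 → 10010101101100000 = 76640
(equivalently, 4790 × 2^4 = 4790 × 16)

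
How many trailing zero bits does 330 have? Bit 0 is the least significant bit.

1

330 = 101001010
Trailing zeros: 1, so the lowest set bit is bit 1 (value 2).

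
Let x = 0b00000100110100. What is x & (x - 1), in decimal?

304

x = 100110100 = 308
x - 1 = 100110011
AND   = 100110000 = 304
(x & (x - 1) clears the lowest set bit of x.)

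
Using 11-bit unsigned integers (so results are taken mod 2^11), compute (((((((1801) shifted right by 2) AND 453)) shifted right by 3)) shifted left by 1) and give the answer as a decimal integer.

112

1801 = 11100001001
→ shifted right by 2 → 00111000010 = 450
453 = 00111000101
→ AND → 00111000000 = 448
→ shifted right by 3 → 00000111000 = 56
→ shifted left by 1 (mod 2^11) → 00001110000 = 112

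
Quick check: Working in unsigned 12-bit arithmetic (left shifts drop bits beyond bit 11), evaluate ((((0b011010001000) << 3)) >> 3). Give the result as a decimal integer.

136

0b011010001000 = 011010001000
→ << 3 (mod 2^12) → 010001000000 = 1088
→ >> 3 → 000010001000 = 136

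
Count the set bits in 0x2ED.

7

0x2ED = 1011101101
Count the 1s: 1 + 1 + 1 + 1 + 1 + 1 + 1 = 7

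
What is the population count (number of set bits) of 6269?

6269 = 1100001111101
Count the 1s: 1 + 1 + 1 + 1 + 1 + 1 + 1 + 1 = 8

8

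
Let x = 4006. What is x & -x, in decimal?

x = 111110100110 = 4006
-x (two's complement) = …000001011010
AND   = 000000000010 = 2
(x & -x isolates the lowest set bit of x.)

2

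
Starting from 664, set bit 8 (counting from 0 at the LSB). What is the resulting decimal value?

920

x = 01010011000
bit 8 is currently 0; set it via x | (1 << 8) = x | 256
→ 01110011000 = 920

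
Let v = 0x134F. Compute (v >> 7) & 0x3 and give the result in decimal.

v = 1001101001111
Shift right by 7: 100110
Mask low 2 bits: 10 = 2

2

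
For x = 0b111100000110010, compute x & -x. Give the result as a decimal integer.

x = 111100000110010 = 30770
-x (two's complement) = …000011111001110
AND   = 000000000000010 = 2
(x & -x isolates the lowest set bit of x.)

2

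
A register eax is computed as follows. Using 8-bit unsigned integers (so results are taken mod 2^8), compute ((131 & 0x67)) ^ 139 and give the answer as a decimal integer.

136

131 = 10000011
0x67 = 01100111
→ & → 00000011 = 3
139 = 10001011
→ ^ → 10001000 = 136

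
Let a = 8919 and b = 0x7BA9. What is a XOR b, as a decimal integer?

8919 = 010001011010111
0x7BA9 = 111101110101001
XOR → 101100101111110 = 22910

22910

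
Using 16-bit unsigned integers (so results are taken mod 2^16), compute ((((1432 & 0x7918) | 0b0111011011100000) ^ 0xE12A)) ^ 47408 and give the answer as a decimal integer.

12258

1432 = 0000010110011000
0x7918 = 0111100100011000
→ & → 0000000100011000 = 280
0b0111011011100000 = 0111011011100000
→ | → 0111011111111000 = 30712
0xE12A = 1110000100101010
→ ^ → 1001011011010010 = 38610
47408 = 1011100100110000
→ ^ → 0010111111100010 = 12258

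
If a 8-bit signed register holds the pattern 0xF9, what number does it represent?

-7

pattern = 11111001 (MSB is 1 ⇒ negative)
Invert: 00000110, add 1 → 00000111 = 7, so the value is -7.
(Equivalently: 249 - 2^8 = 249 - 256 = -7.)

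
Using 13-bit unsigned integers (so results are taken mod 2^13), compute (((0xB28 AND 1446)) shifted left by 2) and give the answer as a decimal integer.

0xB28 = 0101100101000
1446 = 0010110100110
→ AND → 0000100100000 = 288
→ shifted left by 2 (mod 2^13) → 0010010000000 = 1152

1152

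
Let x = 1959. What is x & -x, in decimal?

x = 11110100111 = 1959
-x (two's complement) = …00001011001
AND   = 00000000001 = 1
(x & -x isolates the lowest set bit of x.)

1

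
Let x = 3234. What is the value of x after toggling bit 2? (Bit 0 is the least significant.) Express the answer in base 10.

x = 110010100010
bit 2 is currently 0; toggle it via x ^ (1 << 2) = x ^ 4
→ 110010100110 = 3238

3238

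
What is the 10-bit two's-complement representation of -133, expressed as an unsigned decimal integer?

891

133 in 10 bits: 0010000101
Invert: 1101111010
Add 1:  1101111011 = 891
(Check: 2^10 - 133 = 1024 - 133 = 891.)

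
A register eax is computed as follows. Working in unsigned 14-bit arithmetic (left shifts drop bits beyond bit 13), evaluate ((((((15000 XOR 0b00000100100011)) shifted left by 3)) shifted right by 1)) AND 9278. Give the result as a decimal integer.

1068

15000 = 11101010011000
0b00000100100011 = 00000100100011
→ XOR → 11101110111011 = 15291
→ shifted left by 3 (mod 2^14) → 01110111011000 = 7640
→ shifted right by 1 → 00111011101100 = 3820
9278 = 10010000111110
→ AND → 00010000101100 = 1068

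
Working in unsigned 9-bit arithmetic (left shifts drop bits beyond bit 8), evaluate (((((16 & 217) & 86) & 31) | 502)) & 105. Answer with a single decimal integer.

96

16 = 000010000
217 = 011011001
→ & → 000010000 = 16
86 = 001010110
→ & → 000010000 = 16
31 = 000011111
→ & → 000010000 = 16
502 = 111110110
→ | → 111110110 = 502
105 = 001101001
→ & → 001100000 = 96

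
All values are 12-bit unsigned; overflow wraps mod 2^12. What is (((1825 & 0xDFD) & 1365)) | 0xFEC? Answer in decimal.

1825 = 011100100001
0xDFD = 110111111101
→ & → 010100100001 = 1313
1365 = 010101010101
→ & → 010100000001 = 1281
0xFEC = 111111101100
→ | → 111111101101 = 4077

4077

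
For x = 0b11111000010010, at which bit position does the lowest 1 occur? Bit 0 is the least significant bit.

0b11111000010010 = 11111000010010
Trailing zeros: 1, so the lowest set bit is bit 1 (value 2).

1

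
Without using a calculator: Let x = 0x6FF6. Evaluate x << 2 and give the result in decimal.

114648

0x6FF6 = 00110111111110110
shift left by 2 → 11011111111011000 = 114648
(equivalently, 28662 × 2^2 = 28662 × 4)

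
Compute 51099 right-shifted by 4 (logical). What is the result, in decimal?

3193

51099 = 1100011110011011
shift right by 4 → 0000110001111001 = 3193
(equivalently, floor(51099 / 16))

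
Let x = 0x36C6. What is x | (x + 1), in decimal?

x = 11011011000110 = 14022
x + 1 = 11011011000111
OR    = 11011011000111 = 14023
(x | (x + 1) sets the lowest cleared bit.)

14023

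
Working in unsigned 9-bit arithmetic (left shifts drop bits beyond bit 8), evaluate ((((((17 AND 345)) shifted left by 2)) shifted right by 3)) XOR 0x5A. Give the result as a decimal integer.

17 = 000010001
345 = 101011001
→ AND → 000010001 = 17
→ shifted left by 2 (mod 2^9) → 001000100 = 68
→ shifted right by 3 → 000001000 = 8
0x5A = 001011010
→ XOR → 001010010 = 82

82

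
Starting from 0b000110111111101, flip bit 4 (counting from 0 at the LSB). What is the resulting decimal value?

x = 000110111111101
bit 4 is currently 1; toggle it via x ^ (1 << 4) = x ^ 16
→ 000110111101101 = 3565

3565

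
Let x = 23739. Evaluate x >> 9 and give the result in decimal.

46

23739 = 101110010111011
shift right by 9 → 000000000101110 = 46
(equivalently, floor(23739 / 512))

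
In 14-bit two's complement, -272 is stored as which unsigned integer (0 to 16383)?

16112

272 in 14 bits: 00000100010000
Invert: 11111011101111
Add 1:  11111011110000 = 16112
(Check: 2^14 - 272 = 16384 - 272 = 16112.)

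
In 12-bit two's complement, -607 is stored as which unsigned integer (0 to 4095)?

3489

607 in 12 bits: 001001011111
Invert: 110110100000
Add 1:  110110100001 = 3489
(Check: 2^12 - 607 = 4096 - 607 = 3489.)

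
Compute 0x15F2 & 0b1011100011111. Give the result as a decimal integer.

5394

0x15F2 = 1010111110010
b = 1011100011111
AND → 1010100010010 = 5394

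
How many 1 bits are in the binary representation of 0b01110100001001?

n = 1110100001001
Count the 1s: 1 + 1 + 1 + 1 + 1 + 1 = 6

6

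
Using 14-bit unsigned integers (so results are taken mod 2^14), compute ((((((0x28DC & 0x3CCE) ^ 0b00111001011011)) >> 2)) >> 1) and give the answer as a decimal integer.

0x28DC = 10100011011100
0x3CCE = 11110011001110
→ & → 10100011001100 = 10444
0b00111001011011 = 00111001011011
→ ^ → 10011010010111 = 9879
→ >> 2 → 00100110100101 = 2469
→ >> 1 → 00010011010010 = 1234

1234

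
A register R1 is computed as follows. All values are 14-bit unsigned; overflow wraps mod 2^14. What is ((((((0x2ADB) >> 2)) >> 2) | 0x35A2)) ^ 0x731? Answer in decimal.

12446

0x2ADB = 10101011011011
→ >> 2 → 00101010110110 = 2742
→ >> 2 → 00001010101101 = 685
0x35A2 = 11010110100010
→ | → 11011110101111 = 14255
0x731 = 00011100110001
→ ^ → 11000010011110 = 12446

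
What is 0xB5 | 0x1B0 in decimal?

0xB5 = 010110101
0x1B0 = 110110000
 OR → 110110101 = 437

437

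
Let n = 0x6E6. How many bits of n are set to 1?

7

0x6E6 = 11011100110
Count the 1s: 1 + 1 + 1 + 1 + 1 + 1 + 1 = 7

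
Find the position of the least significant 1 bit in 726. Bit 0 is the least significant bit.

1

726 = 1011010110
Trailing zeros: 1, so the lowest set bit is bit 1 (value 2).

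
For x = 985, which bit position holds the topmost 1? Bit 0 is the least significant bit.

985 = 1111011001
The topmost 1 is at position 9 (since 2^9 = 512 ≤ 985 < 1024).

9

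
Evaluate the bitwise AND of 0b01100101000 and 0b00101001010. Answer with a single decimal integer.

264

a = 1100101000
b = 0101001010
AND → 0100001000 = 264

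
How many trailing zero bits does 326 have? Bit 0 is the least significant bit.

326 = 101000110
Trailing zeros: 1, so the lowest set bit is bit 1 (value 2).

1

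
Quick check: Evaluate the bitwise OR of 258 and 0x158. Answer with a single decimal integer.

346

258 = 100000010
0x158 = 101011000
 OR → 101011010 = 346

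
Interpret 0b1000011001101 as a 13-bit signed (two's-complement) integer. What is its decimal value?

-3891

pattern = 1000011001101 (MSB is 1 ⇒ negative)
Invert: 0111100110010, add 1 → 0111100110011 = 3891, so the value is -3891.
(Equivalently: 4301 - 2^13 = 4301 - 8192 = -3891.)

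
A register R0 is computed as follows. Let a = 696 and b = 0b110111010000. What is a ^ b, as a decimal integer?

696 = 001010111000
b = 110111010000
XOR → 111101101000 = 3944

3944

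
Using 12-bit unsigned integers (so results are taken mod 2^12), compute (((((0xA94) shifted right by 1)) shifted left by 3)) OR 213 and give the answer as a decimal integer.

2773

0xA94 = 101010010100
→ shifted right by 1 → 010101001010 = 1354
→ shifted left by 3 (mod 2^12) → 101001010000 = 2640
213 = 000011010101
→ OR → 101011010101 = 2773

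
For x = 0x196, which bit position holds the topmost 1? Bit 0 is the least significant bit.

8

0x196 = 110010110
The topmost 1 is at position 8 (since 2^8 = 256 ≤ 406 < 512).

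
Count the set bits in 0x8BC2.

7

0x8BC2 = 1000101111000010
Count the 1s: 1 + 1 + 1 + 1 + 1 + 1 + 1 = 7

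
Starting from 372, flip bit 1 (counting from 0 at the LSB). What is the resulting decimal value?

374

x = 0101110100
bit 1 is currently 0; toggle it via x ^ (1 << 1) = x ^ 2
→ 0101110110 = 374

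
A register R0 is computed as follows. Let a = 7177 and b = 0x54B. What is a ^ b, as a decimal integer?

7177 = 1110000001001
0x54B = 0010101001011
XOR → 1100101000010 = 6466

6466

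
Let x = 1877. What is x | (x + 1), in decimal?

x = 11101010101 = 1877
x + 1 = 11101010110
OR    = 11101010111 = 1879
(x | (x + 1) sets the lowest cleared bit.)

1879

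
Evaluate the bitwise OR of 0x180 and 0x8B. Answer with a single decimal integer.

395

0x180 = 110000000
0x8B = 010001011
 OR → 110001011 = 395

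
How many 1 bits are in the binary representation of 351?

7

351 = 101011111
Count the 1s: 1 + 1 + 1 + 1 + 1 + 1 + 1 = 7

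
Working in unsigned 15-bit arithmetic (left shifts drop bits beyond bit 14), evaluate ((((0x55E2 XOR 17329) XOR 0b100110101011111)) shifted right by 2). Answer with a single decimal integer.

0x55E2 = 101010111100010
17329 = 100001110110001
→ XOR → 001011001010011 = 5715
0b100110101011111 = 100110101011111
→ XOR → 101101100001100 = 23308
→ shifted right by 2 → 001011011000011 = 5827

5827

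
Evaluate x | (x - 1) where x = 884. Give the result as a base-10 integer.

x = 1101110100 = 884
x - 1 = 1101110011
OR    = 1101110111 = 887
(x | (x - 1) sets all bits below the lowest set bit.)

887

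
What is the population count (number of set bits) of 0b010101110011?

n = 10101110011
Count the 1s: 1 + 1 + 1 + 1 + 1 + 1 + 1 = 7

7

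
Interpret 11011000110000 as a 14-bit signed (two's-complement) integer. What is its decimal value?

-2512

pattern = 11011000110000 (MSB is 1 ⇒ negative)
Invert: 00100111001111, add 1 → 00100111010000 = 2512, so the value is -2512.
(Equivalently: 13872 - 2^14 = 13872 - 16384 = -2512.)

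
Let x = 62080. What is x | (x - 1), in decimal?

62207

x = 1111001010000000 = 62080
x - 1 = 1111001001111111
OR    = 1111001011111111 = 62207
(x | (x - 1) sets all bits below the lowest set bit.)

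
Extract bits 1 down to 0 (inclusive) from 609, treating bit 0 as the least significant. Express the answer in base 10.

1

v = 001001100001
Shift right by 0: 001001100001
Mask low 2 bits: 01 = 1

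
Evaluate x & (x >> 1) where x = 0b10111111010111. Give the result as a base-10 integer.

x = 10111111010111 = 12247
x>>1 = 01011111101011
AND  = 00011111000011 = 1987
(x & (x >> 1) has a 1 wherever x has two consecutive 1 bits.)

1987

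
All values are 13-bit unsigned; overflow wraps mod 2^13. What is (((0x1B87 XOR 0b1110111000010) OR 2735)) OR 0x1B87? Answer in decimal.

8175

0x1B87 = 1101110000111
0b1110111000010 = 1110111000010
→ XOR → 0011001000101 = 1605
2735 = 0101010101111
→ OR → 0111011101111 = 3823
0x1B87 = 1101110000111
→ OR → 1111111101111 = 8175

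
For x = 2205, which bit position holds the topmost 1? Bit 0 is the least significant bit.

2205 = 100010011101
The topmost 1 is at position 11 (since 2^11 = 2048 ≤ 2205 < 4096).

11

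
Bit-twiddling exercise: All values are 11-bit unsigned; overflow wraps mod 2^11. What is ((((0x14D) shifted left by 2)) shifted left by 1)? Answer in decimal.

616

0x14D = 00101001101
→ shifted left by 2 (mod 2^11) → 10100110100 = 1332
→ shifted left by 1 (mod 2^11) → 01001101000 = 616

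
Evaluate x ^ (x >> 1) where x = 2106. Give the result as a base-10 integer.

x = 100000111010 = 2106
x>>1 = 010000011101
XOR  = 110000100111 = 3111
(x ^ (x >> 1) gives the standard binary-reflected Gray code of x.)

3111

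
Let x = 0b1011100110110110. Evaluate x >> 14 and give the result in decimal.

2

x = 1011100110110110
shift right by 14 → 0000000000000010 = 2
(equivalently, floor(47542 / 16384))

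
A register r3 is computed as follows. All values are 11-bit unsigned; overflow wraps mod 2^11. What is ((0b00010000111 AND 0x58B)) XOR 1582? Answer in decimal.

1709

0b00010000111 = 00010000111
0x58B = 10110001011
→ AND → 00010000011 = 131
1582 = 11000101110
→ XOR → 11010101101 = 1709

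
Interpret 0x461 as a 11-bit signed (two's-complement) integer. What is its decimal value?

pattern = 10001100001 (MSB is 1 ⇒ negative)
Invert: 01110011110, add 1 → 01110011111 = 927, so the value is -927.
(Equivalently: 1121 - 2^11 = 1121 - 2048 = -927.)

-927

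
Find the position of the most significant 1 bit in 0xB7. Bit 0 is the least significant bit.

7

0xB7 = 10110111
The topmost 1 is at position 7 (since 2^7 = 128 ≤ 183 < 256).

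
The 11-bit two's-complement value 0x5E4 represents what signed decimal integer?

pattern = 10111100100 (MSB is 1 ⇒ negative)
Invert: 01000011011, add 1 → 01000011100 = 540, so the value is -540.
(Equivalently: 1508 - 2^11 = 1508 - 2048 = -540.)

-540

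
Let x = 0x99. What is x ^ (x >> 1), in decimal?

x = 10011001 = 153
x>>1 = 01001100
XOR  = 11010101 = 213
(x ^ (x >> 1) gives the standard binary-reflected Gray code of x.)

213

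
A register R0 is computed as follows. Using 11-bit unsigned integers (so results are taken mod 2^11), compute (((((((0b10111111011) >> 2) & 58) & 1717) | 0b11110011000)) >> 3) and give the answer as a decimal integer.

0b10111111011 = 10111111011
→ >> 2 → 00101111110 = 382
58 = 00000111010
→ & → 00000111010 = 58
1717 = 11010110101
→ & → 00000110000 = 48
0b11110011000 = 11110011000
→ | → 11110111000 = 1976
→ >> 3 → 00011110111 = 247

247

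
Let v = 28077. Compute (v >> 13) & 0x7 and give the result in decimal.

v = 0110110110101101
Shift right by 13: 011
Mask low 3 bits: 011 = 3

3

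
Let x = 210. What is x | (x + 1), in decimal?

x = 11010010 = 210
x + 1 = 11010011
OR    = 11010011 = 211
(x | (x + 1) sets the lowest cleared bit.)

211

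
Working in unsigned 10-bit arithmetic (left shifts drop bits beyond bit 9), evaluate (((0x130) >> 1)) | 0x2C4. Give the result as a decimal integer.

0x130 = 0100110000
→ >> 1 → 0010011000 = 152
0x2C4 = 1011000100
→ | → 1011011100 = 732

732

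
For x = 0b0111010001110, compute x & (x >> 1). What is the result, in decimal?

x = 111010001110 = 3726
x>>1 = 011101000111
AND  = 011000000110 = 1542
(x & (x >> 1) has a 1 wherever x has two consecutive 1 bits.)

1542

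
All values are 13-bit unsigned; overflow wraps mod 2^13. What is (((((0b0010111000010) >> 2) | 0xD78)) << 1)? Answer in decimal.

0b0010111000010 = 0010111000010
→ >> 2 → 0000101110000 = 368
0xD78 = 0110101111000
→ | → 0110101111000 = 3448
→ << 1 (mod 2^13) → 1101011110000 = 6896

6896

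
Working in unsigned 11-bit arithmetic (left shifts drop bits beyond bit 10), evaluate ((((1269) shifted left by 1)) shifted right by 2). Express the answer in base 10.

1269 = 10011110101
→ shifted left by 1 (mod 2^11) → 00111101010 = 490
→ shifted right by 2 → 00001111010 = 122

122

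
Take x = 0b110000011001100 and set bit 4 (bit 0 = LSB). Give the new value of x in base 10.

24796

x = 110000011001100
bit 4 is currently 0; set it via x | (1 << 4) = x | 16
→ 110000011011100 = 24796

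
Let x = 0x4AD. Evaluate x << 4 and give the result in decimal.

19152

0x4AD = 000010010101101
shift left by 4 → 100101011010000 = 19152
(equivalently, 1197 × 2^4 = 1197 × 16)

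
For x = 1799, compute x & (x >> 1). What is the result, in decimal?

x = 11100000111 = 1799
x>>1 = 01110000011
AND  = 01100000011 = 771
(x & (x >> 1) has a 1 wherever x has two consecutive 1 bits.)

771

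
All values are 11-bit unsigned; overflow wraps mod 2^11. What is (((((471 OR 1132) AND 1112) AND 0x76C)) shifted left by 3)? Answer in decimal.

576

471 = 00111010111
1132 = 10001101100
→ OR → 10111111111 = 1535
1112 = 10001011000
→ AND → 10001011000 = 1112
0x76C = 11101101100
→ AND → 10001001000 = 1096
→ shifted left by 3 (mod 2^11) → 01001000000 = 576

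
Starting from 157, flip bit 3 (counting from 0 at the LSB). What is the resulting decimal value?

x = 010011101
bit 3 is currently 1; toggle it via x ^ (1 << 3) = x ^ 8
→ 010010101 = 149

149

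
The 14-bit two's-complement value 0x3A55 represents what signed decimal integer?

pattern = 11101001010101 (MSB is 1 ⇒ negative)
Invert: 00010110101010, add 1 → 00010110101011 = 1451, so the value is -1451.
(Equivalently: 14933 - 2^14 = 14933 - 16384 = -1451.)

-1451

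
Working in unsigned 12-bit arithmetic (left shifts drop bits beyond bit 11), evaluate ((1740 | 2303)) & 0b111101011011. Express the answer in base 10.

1740 = 011011001100
2303 = 100011111111
→ | → 111011111111 = 3839
0b111101011011 = 111101011011
→ & → 111001011011 = 3675

3675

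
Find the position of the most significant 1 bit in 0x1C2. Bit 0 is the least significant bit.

0x1C2 = 111000010
The topmost 1 is at position 8 (since 2^8 = 256 ≤ 450 < 512).

8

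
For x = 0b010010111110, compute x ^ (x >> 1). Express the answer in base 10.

1761

x = 10010111110 = 1214
x>>1 = 01001011111
XOR  = 11011100001 = 1761
(x ^ (x >> 1) gives the standard binary-reflected Gray code of x.)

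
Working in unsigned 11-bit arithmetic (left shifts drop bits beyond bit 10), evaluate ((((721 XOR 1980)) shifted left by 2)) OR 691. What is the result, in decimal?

721 = 01011010001
1980 = 11110111100
→ XOR → 10101101101 = 1389
→ shifted left by 2 (mod 2^11) → 10110110100 = 1460
691 = 01010110011
→ OR → 11110110111 = 1975

1975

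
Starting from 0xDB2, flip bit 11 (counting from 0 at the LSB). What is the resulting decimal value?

x = 110110110010
bit 11 is currently 1; toggle it via x ^ (1 << 11) = x ^ 2048
→ 010110110010 = 1458

1458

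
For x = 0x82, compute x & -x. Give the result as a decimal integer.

x = 10000010 = 130
-x (two's complement) = …01111110
AND   = 00000010 = 2
(x & -x isolates the lowest set bit of x.)

2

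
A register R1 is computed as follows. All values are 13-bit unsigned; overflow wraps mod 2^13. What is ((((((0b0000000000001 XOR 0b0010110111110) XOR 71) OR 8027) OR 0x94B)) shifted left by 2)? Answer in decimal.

8172

0b0000000000001 = 0000000000001
0b0010110111110 = 0010110111110
→ XOR → 0010110111111 = 1471
71 = 0000001000111
→ XOR → 0010111111000 = 1528
8027 = 1111101011011
→ OR → 1111111111011 = 8187
0x94B = 0100101001011
→ OR → 1111111111011 = 8187
→ shifted left by 2 (mod 2^13) → 1111111101100 = 8172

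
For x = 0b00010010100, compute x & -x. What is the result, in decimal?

4

x = 10010100 = 148
-x (two's complement) = …01101100
AND   = 00000100 = 4
(x & -x isolates the lowest set bit of x.)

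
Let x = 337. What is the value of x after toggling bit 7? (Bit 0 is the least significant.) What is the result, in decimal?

465

x = 0101010001
bit 7 is currently 0; toggle it via x ^ (1 << 7) = x ^ 128
→ 0111010001 = 465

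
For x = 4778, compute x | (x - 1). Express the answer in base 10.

4779

x = 1001010101010 = 4778
x - 1 = 1001010101001
OR    = 1001010101011 = 4779
(x | (x - 1) sets all bits below the lowest set bit.)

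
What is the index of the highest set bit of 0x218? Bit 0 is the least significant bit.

0x218 = 1000011000
The topmost 1 is at position 9 (since 2^9 = 512 ≤ 536 < 1024).

9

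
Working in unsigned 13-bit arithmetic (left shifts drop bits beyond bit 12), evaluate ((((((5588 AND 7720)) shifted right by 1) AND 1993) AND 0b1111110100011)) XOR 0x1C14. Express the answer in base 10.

7700

5588 = 1010111010100
7720 = 1111000101000
→ AND → 1010000000000 = 5120
→ shifted right by 1 → 0101000000000 = 2560
1993 = 0011111001001
→ AND → 0001000000000 = 512
0b1111110100011 = 1111110100011
→ AND → 0001000000000 = 512
0x1C14 = 1110000010100
→ XOR → 1111000010100 = 7700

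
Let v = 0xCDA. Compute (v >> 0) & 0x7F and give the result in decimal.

v = 110011011010
Shift right by 0: 110011011010
Mask low 7 bits: 1011010 = 90

90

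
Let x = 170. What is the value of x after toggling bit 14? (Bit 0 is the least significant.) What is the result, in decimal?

16554

x = 000000010101010
bit 14 is currently 0; toggle it via x ^ (1 << 14) = x ^ 16384
→ 100000010101010 = 16554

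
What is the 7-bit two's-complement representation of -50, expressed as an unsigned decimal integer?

50 in 7 bits: 0110010
Invert: 1001101
Add 1:  1001110 = 78
(Check: 2^7 - 50 = 128 - 50 = 78.)

78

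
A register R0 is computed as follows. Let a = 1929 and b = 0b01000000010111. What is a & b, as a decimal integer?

1

1929 = 0011110001001
b = 1000000010111
AND → 0000000000001 = 1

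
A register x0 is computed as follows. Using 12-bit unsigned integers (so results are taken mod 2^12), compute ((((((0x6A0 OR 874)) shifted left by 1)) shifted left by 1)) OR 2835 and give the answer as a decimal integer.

0x6A0 = 011010100000
874 = 001101101010
→ OR → 011111101010 = 2026
→ shifted left by 1 (mod 2^12) → 111111010100 = 4052
→ shifted left by 1 (mod 2^12) → 111110101000 = 4008
2835 = 101100010011
→ OR → 111110111011 = 4027

4027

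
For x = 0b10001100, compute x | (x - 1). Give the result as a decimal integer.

143

x = 10001100 = 140
x - 1 = 10001011
OR    = 10001111 = 143
(x | (x - 1) sets all bits below the lowest set bit.)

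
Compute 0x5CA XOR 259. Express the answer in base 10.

1225

0x5CA = 10111001010
259 = 00100000011
XOR → 10011001001 = 1225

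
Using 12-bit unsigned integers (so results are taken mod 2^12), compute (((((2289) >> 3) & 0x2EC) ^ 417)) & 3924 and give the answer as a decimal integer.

260

2289 = 100011110001
→ >> 3 → 000100011110 = 286
0x2EC = 001011101100
→ & → 000000001100 = 12
417 = 000110100001
→ ^ → 000110101101 = 429
3924 = 111101010100
→ & → 000100000100 = 260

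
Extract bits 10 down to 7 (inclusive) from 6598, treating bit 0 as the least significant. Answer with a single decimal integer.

3

v = 1100111000110
Shift right by 7: 110011
Mask low 4 bits: 0011 = 3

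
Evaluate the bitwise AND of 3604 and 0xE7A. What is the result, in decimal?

3600

3604 = 111000010100
0xE7A = 111001111010
AND → 111000010000 = 3600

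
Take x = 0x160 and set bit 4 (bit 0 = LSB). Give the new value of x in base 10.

368

x = 101100000
bit 4 is currently 0; set it via x | (1 << 4) = x | 16
→ 101110000 = 368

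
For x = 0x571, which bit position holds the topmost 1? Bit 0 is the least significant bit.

10

0x571 = 10101110001
The topmost 1 is at position 10 (since 2^10 = 1024 ≤ 1393 < 2048).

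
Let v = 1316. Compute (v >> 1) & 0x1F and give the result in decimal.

v = 00010100100100
Shift right by 1: 0001010010010
Mask low 5 bits: 10010 = 18

18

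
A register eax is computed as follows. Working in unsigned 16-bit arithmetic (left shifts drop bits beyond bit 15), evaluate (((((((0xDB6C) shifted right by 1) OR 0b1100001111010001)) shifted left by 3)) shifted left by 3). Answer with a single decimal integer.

0xDB6C = 1101101101101100
→ shifted right by 1 → 0110110110110110 = 28086
0b1100001111010001 = 1100001111010001
→ OR → 1110111111110111 = 61431
→ shifted left by 3 (mod 2^16) → 0111111110111000 = 32696
→ shifted left by 3 (mod 2^16) → 1111110111000000 = 64960

64960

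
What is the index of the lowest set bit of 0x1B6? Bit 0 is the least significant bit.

1

0x1B6 = 110110110
Trailing zeros: 1, so the lowest set bit is bit 1 (value 2).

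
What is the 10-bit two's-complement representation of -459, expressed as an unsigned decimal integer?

459 in 10 bits: 0111001011
Invert: 1000110100
Add 1:  1000110101 = 565
(Check: 2^10 - 459 = 1024 - 459 = 565.)

565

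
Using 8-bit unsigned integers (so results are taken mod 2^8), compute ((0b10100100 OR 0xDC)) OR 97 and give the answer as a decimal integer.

253

0b10100100 = 10100100
0xDC = 11011100
→ OR → 11111100 = 252
97 = 01100001
→ OR → 11111101 = 253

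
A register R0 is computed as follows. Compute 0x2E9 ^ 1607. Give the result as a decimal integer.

0x2E9 = 01011101001
1607 = 11001000111
XOR → 10010101110 = 1198

1198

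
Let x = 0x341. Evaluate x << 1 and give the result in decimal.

1666

0x341 = 01101000001
shift left by 1 → 11010000010 = 1666
(equivalently, 833 × 2^1 = 833 × 2)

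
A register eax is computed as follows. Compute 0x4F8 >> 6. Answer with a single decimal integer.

19

0x4F8 = 10011111000
shift right by 6 → 00000010011 = 19
(equivalently, floor(1272 / 64))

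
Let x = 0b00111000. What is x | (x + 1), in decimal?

57

x = 111000 = 56
x + 1 = 111001
OR    = 111001 = 57
(x | (x + 1) sets the lowest cleared bit.)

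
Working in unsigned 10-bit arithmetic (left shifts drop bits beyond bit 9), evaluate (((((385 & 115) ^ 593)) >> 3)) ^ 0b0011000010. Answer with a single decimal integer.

385 = 0110000001
115 = 0001110011
→ & → 0000000001 = 1
593 = 1001010001
→ ^ → 1001010000 = 592
→ >> 3 → 0001001010 = 74
0b0011000010 = 0011000010
→ ^ → 0010001000 = 136

136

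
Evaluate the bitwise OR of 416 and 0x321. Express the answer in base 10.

416 = 0110100000
0x321 = 1100100001
 OR → 1110100001 = 929

929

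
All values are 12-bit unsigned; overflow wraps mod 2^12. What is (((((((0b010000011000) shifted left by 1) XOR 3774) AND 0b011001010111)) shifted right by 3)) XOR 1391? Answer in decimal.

0b010000011000 = 010000011000
→ shifted left by 1 (mod 2^12) → 100000110000 = 2096
3774 = 111010111110
→ XOR → 011010001110 = 1678
0b011001010111 = 011001010111
→ AND → 011000000110 = 1542
→ shifted right by 3 → 000011000000 = 192
1391 = 010101101111
→ XOR → 010110101111 = 1455

1455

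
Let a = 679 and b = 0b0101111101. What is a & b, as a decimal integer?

679 = 1010100111
b = 0101111101
AND → 0000100101 = 37

37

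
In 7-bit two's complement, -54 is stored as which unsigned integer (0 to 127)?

54 in 7 bits: 0110110
Invert: 1001001
Add 1:  1001010 = 74
(Check: 2^7 - 54 = 128 - 54 = 74.)

74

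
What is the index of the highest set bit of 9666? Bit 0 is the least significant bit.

13

9666 = 10010111000010
The topmost 1 is at position 13 (since 2^13 = 8192 ≤ 9666 < 16384).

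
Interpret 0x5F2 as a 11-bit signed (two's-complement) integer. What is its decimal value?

-526

pattern = 10111110010 (MSB is 1 ⇒ negative)
Invert: 01000001101, add 1 → 01000001110 = 526, so the value is -526.
(Equivalently: 1522 - 2^11 = 1522 - 2048 = -526.)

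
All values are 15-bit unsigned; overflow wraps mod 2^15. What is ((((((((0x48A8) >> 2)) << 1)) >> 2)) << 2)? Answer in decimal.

9300

0x48A8 = 100100010101000
→ >> 2 → 001001000101010 = 4650
→ << 1 (mod 2^15) → 010010001010100 = 9300
→ >> 2 → 000100100010101 = 2325
→ << 2 (mod 2^15) → 010010001010100 = 9300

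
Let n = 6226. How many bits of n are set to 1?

6226 = 1100001010010
Count the 1s: 1 + 1 + 1 + 1 + 1 = 5

5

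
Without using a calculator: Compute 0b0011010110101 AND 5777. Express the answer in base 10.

a = 0011010110101
5777 = 1011010010001
AND → 0011010010001 = 1681

1681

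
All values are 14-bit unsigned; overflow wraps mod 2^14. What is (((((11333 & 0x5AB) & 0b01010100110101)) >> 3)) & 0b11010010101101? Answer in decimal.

128

11333 = 10110001000101
0x5AB = 00010110101011
→ & → 00010000000001 = 1025
0b01010100110101 = 01010100110101
→ & → 00010000000001 = 1025
→ >> 3 → 00000010000000 = 128
0b11010010101101 = 11010010101101
→ & → 00000010000000 = 128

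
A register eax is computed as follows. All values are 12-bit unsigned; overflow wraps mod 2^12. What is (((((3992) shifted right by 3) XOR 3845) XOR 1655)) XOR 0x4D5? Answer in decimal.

3156

3992 = 111110011000
→ shifted right by 3 → 000111110011 = 499
3845 = 111100000101
→ XOR → 111011110110 = 3830
1655 = 011001110111
→ XOR → 100010000001 = 2177
0x4D5 = 010011010101
→ XOR → 110001010100 = 3156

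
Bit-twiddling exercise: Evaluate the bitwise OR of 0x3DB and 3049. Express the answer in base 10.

0x3DB = 001111011011
3049 = 101111101001
 OR → 101111111011 = 3067

3067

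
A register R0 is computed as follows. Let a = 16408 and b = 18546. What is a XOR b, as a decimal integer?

2154

16408 = 100000000011000
18546 = 100100001110010
XOR → 000100001101010 = 2154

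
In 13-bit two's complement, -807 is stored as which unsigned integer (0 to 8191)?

7385

807 in 13 bits: 0001100100111
Invert: 1110011011000
Add 1:  1110011011001 = 7385
(Check: 2^13 - 807 = 8192 - 807 = 7385.)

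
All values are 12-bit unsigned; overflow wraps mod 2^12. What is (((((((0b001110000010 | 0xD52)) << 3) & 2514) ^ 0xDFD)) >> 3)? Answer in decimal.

0b001110000010 = 001110000010
0xD52 = 110101010010
→ | → 111111010010 = 4050
→ << 3 (mod 2^12) → 111010010000 = 3728
2514 = 100111010010
→ & → 100010010000 = 2192
0xDFD = 110111111101
→ ^ → 010101101101 = 1389
→ >> 3 → 000010101101 = 173

173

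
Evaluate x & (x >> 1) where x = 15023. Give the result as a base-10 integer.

6151

x = 11101010101111 = 15023
x>>1 = 01110101010111
AND  = 01100000000111 = 6151
(x & (x >> 1) has a 1 wherever x has two consecutive 1 bits.)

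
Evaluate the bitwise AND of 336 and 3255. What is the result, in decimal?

16

336 = 000101010000
3255 = 110010110111
AND → 000000010000 = 16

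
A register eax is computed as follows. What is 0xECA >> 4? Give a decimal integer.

0xECA = 111011001010
shift right by 4 → 000011101100 = 236
(equivalently, floor(3786 / 16))

236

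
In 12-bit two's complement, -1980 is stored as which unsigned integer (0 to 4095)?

2116

1980 in 12 bits: 011110111100
Invert: 100001000011
Add 1:  100001000100 = 2116
(Check: 2^12 - 1980 = 4096 - 1980 = 2116.)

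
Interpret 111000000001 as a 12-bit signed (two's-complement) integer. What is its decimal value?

-511

pattern = 111000000001 (MSB is 1 ⇒ negative)
Invert: 000111111110, add 1 → 000111111111 = 511, so the value is -511.
(Equivalently: 3585 - 2^12 = 3585 - 4096 = -511.)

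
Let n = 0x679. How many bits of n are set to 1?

0x679 = 11001111001
Count the 1s: 1 + 1 + 1 + 1 + 1 + 1 + 1 = 7

7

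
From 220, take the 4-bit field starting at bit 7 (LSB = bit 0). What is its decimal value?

1

v = 0000011011100
Shift right by 7: 000001
Mask low 4 bits: 0001 = 1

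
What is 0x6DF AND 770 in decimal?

514

0x6DF = 11011011111
770 = 01100000010
AND → 01000000010 = 514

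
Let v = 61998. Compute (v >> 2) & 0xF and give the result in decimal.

11

v = 1111001000101110
Shift right by 2: 11110010001011
Mask low 4 bits: 1011 = 11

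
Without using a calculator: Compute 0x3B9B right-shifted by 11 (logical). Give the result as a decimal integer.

7

0x3B9B = 11101110011011
shift right by 11 → 00000000000111 = 7
(equivalently, floor(15259 / 2048))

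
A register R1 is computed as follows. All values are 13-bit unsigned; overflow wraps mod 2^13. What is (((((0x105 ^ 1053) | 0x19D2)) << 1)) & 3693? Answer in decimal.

0x105 = 0000100000101
1053 = 0010000011101
→ ^ → 0010100011000 = 1304
0x19D2 = 1100111010010
→ | → 1110111011010 = 7642
→ << 1 (mod 2^13) → 1101110110100 = 7092
3693 = 0111001101101
→ & → 0101000100100 = 2596

2596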